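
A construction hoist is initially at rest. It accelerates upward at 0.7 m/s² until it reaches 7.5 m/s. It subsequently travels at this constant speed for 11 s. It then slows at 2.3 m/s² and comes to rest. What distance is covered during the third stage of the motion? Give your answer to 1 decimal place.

12.2 m

Phase 1 (accelerating): v₀ = 0 m/s, a = 0.7 m/s².
v = v₀ + at → t = (7.5 − 0) / 0.7 = 10.7 s
v² = v₀² + 2aΔx → Δx = (7.5² − 0²)/(2·0.7) = 40.2 m

Phase 2 (constant speed): v₀ = 7.50 m/s, a = 0 m/s².
v = v₀ + at = 7.50 + (0)(11) = 7.50 m/s
Δx = v₀t + ½at² = 7.50·11 + 0.5·0·11² = 82.5 m

Phase 3 (decelerating): v₀ = 7.50 m/s, a = -2.3 m/s².
v = v₀ + at → t = (0 − 7.50) / -2.3 = 3.26 s
v² = v₀² + 2aΔx → Δx = (0² − 7.50²)/(2·-2.3) = 12.2 m
Distance in phase 3 = 12.2 m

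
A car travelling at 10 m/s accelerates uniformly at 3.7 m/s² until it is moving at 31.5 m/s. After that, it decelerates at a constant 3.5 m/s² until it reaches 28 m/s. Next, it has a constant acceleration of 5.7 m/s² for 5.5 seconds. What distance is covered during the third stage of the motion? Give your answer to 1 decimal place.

240.2 m

Phase 1 (accelerating): v₀ = 10.0 m/s, a = 3.7 m/s².
v = v₀ + at → t = (31.5 − 10.0) / 3.7 = 5.81 s
v² = v₀² + 2aΔx → Δx = (31.5² − 10.0²)/(2·3.7) = 121 m

Phase 2 (decelerating): v₀ = 31.5 m/s, a = -3.5 m/s².
v = v₀ + at → t = (28 − 31.5) / -3.5 = 1.00 s
v² = v₀² + 2aΔx → Δx = (28² − 31.5²)/(2·-3.5) = 29.8 m

Phase 3 (accelerating): v₀ = 28.0 m/s, a = 5.7 m/s².
v = v₀ + at = 28.0 + (5.7)(5.5) = 59.4 m/s
Δx = v₀t + ½at² = 28.0·5.5 + 0.5·5.7·5.5² = 240 m
Distance in phase 3 = 240 m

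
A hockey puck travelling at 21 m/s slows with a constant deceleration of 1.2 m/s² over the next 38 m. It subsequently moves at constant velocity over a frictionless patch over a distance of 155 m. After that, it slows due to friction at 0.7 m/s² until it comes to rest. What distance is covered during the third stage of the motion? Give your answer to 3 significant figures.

250 m

Phase 1 (decelerating): v₀ = 21.0 m/s, a = -1.2 m/s².
v² = v₀² + 2aΔx = 21.0² + 2·-1.2·38 = 350 → v = 18.7 m/s
t = (v − v₀)/a = (18.7 − 21.0)/-1.2 = 1.91 s

Phase 2 (constant speed): v₀ = 18.7 m/s, a = 0 m/s².
Constant speed: t = d/v = 155/18.7 = 8.29 s

Phase 3 (decelerating): v₀ = 18.7 m/s, a = -0.7 m/s².
v = v₀ + at → t = (0 − 18.7) / -0.7 = 26.7 s
v² = v₀² + 2aΔx → Δx = (0² − 18.7²)/(2·-0.7) = 250 m
Distance in phase 3 = 250 m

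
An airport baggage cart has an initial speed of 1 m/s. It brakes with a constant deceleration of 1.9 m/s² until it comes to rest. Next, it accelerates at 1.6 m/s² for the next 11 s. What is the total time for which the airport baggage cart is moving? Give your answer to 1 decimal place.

11.5 s

Phase 1 (decelerating): v₀ = 1.00 m/s, a = -1.9 m/s².
v = v₀ + at → t = (0 − 1.00) / -1.9 = 0.526 s
v² = v₀² + 2aΔx → Δx = (0² − 1.00²)/(2·-1.9) = 0.263 m

Phase 2 (accelerating): v₀ = 0 m/s, a = 1.6 m/s².
v = v₀ + at = 0 + (1.6)(11) = 17.6 m/s
Δx = v₀t + ½at² = 0·11 + 0.5·1.6·11² = 96.8 m
Total time = 0.526 + 11.0 = 11.5 s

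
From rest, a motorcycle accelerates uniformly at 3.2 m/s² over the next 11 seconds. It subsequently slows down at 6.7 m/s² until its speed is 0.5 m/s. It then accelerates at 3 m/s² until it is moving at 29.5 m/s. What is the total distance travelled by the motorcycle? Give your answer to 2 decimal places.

Phase 1 (accelerating): v₀ = 0 m/s, a = 3.2 m/s².
v = v₀ + at = 0 + (3.2)(11) = 35.2 m/s
Δx = v₀t + ½at² = 0·11 + 0.5·3.2·11² = 194 m

Phase 2 (decelerating): v₀ = 35.2 m/s, a = -6.7 m/s².
v = v₀ + at → t = (0.5 − 35.2) / -6.7 = 5.18 s
v² = v₀² + 2aΔx → Δx = (0.5² − 35.2²)/(2·-6.7) = 92.4 m

Phase 3 (accelerating): v₀ = 0.500 m/s, a = 3 m/s².
v = v₀ + at → t = (29.5 − 0.500) / 3 = 9.67 s
v² = v₀² + 2aΔx → Δx = (29.5² − 0.500²)/(2·3) = 145 m
Total distance = 194 + 92.4 + 145 = 431 m

431.05 m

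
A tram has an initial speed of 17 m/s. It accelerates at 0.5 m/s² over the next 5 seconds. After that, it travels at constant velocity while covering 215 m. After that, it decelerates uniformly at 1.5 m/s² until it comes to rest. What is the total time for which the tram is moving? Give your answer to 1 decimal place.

29.0 s

Phase 1 (accelerating): v₀ = 17.0 m/s, a = 0.5 m/s².
v = v₀ + at = 17.0 + (0.5)(5) = 19.5 m/s
Δx = v₀t + ½at² = 17.0·5 + 0.5·0.5·5² = 91.2 m

Phase 2 (constant speed): v₀ = 19.5 m/s, a = 0 m/s².
Constant speed: t = d/v = 215/19.5 = 11.0 s

Phase 3 (decelerating): v₀ = 19.5 m/s, a = -1.5 m/s².
v = v₀ + at → t = (0 − 19.5) / -1.5 = 13.0 s
v² = v₀² + 2aΔx → Δx = (0² − 19.5²)/(2·-1.5) = 127 m
Total time = 5.00 + 11.0 + 13.0 = 29.0 s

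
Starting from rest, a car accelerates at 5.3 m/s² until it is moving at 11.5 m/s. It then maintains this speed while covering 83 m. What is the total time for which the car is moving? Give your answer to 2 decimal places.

Phase 1 (accelerating): v₀ = 0 m/s, a = 5.3 m/s².
v = v₀ + at → t = (11.5 − 0) / 5.3 = 2.17 s
v² = v₀² + 2aΔx → Δx = (11.5² − 0²)/(2·5.3) = 12.5 m

Phase 2 (constant speed): v₀ = 11.5 m/s, a = 0 m/s².
Constant speed: t = d/v = 83/11.5 = 7.22 s
Total time = 2.17 + 7.22 = 9.39 s

9.39 s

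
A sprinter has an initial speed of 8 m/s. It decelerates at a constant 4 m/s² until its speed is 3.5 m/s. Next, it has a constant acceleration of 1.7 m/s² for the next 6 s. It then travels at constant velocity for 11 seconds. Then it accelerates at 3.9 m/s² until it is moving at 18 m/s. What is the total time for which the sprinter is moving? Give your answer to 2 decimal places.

19.23 s

Phase 1 (decelerating): v₀ = 8.00 m/s, a = -4 m/s².
v = v₀ + at → t = (3.5 − 8.00) / -4 = 1.12 s
v² = v₀² + 2aΔx → Δx = (3.5² − 8.00²)/(2·-4) = 6.47 m

Phase 2 (accelerating): v₀ = 3.50 m/s, a = 1.7 m/s².
v = v₀ + at = 3.50 + (1.7)(6) = 13.7 m/s
Δx = v₀t + ½at² = 3.50·6 + 0.5·1.7·6² = 51.6 m

Phase 3 (constant speed): v₀ = 13.7 m/s, a = 0 m/s².
v = v₀ + at = 13.7 + (0)(11) = 13.7 m/s
Δx = v₀t + ½at² = 13.7·11 + 0.5·0·11² = 151 m

Phase 4 (accelerating): v₀ = 13.7 m/s, a = 3.9 m/s².
v = v₀ + at → t = (18 − 13.7) / 3.9 = 1.10 s
v² = v₀² + 2aΔx → Δx = (18² − 13.7²)/(2·3.9) = 17.5 m
Total time = 1.12 + 6.00 + 11.0 + 1.10 = 19.2 s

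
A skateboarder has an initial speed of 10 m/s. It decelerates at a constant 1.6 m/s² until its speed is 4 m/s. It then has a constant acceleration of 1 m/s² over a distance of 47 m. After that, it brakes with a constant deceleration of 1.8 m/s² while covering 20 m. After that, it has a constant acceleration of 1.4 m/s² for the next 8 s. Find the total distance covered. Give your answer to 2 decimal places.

Phase 1 (decelerating): v₀ = 10.0 m/s, a = -1.6 m/s².
v = v₀ + at → t = (4 − 10.0) / -1.6 = 3.75 s
v² = v₀² + 2aΔx → Δx = (4² − 10.0²)/(2·-1.6) = 26.2 m

Phase 2 (accelerating): v₀ = 4.00 m/s, a = 1 m/s².
v² = v₀² + 2aΔx = 4.00² + 2·1·47 = 110 → v = 10.5 m/s
t = (v − v₀)/a = (10.5 − 4.00)/1 = 6.49 s

Phase 3 (decelerating): v₀ = 10.5 m/s, a = -1.8 m/s².
v² = v₀² + 2aΔx = 10.5² + 2·-1.8·20 = 38.0 → v = 6.16 m/s
t = (v − v₀)/a = (6.16 − 10.5)/-1.8 = 2.40 s

Phase 4 (accelerating): v₀ = 6.16 m/s, a = 1.4 m/s².
v = v₀ + at = 6.16 + (1.4)(8) = 17.4 m/s
Δx = v₀t + ½at² = 6.16·8 + 0.5·1.4·8² = 94.1 m
Total distance = 26.2 + 47.0 + 20.0 + 94.1 = 187 m

187.37 m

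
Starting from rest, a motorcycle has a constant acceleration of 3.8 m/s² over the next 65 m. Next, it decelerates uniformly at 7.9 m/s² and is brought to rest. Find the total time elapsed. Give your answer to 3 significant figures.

8.66 s

Phase 1 (accelerating): v₀ = 0 m/s, a = 3.8 m/s².
v² = v₀² + 2aΔx = 0² + 2·3.8·65 = 494 → v = 22.2 m/s
t = (v − v₀)/a = (22.2 − 0)/3.8 = 5.85 s

Phase 2 (decelerating): v₀ = 22.2 m/s, a = -7.9 m/s².
v = v₀ + at → t = (0 − 22.2) / -7.9 = 2.81 s
v² = v₀² + 2aΔx → Δx = (0² − 22.2²)/(2·-7.9) = 31.3 m
Total time = 5.85 + 2.81 = 8.66 s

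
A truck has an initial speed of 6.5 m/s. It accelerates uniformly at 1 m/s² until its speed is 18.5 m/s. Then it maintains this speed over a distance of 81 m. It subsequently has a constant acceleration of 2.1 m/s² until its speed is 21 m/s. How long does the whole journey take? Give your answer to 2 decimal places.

Phase 1 (accelerating): v₀ = 6.50 m/s, a = 1 m/s².
v = v₀ + at → t = (18.5 − 6.50) / 1 = 12.0 s
v² = v₀² + 2aΔx → Δx = (18.5² − 6.50²)/(2·1) = 150 m

Phase 2 (constant speed): v₀ = 18.5 m/s, a = 0 m/s².
Constant speed: t = d/v = 81/18.5 = 4.38 s

Phase 3 (accelerating): v₀ = 18.5 m/s, a = 2.1 m/s².
v = v₀ + at → t = (21 − 18.5) / 2.1 = 1.19 s
v² = v₀² + 2aΔx → Δx = (21² − 18.5²)/(2·2.1) = 23.5 m
Total time = 12.0 + 4.38 + 1.19 = 17.6 s

17.57 s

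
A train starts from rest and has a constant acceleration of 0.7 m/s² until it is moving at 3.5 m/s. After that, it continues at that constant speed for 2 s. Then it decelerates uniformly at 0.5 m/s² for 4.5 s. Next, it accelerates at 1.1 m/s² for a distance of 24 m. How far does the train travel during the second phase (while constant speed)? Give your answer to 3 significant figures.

Phase 1 (accelerating): v₀ = 0 m/s, a = 0.7 m/s².
v = v₀ + at → t = (3.5 − 0) / 0.7 = 5.00 s
v² = v₀² + 2aΔx → Δx = (3.5² − 0²)/(2·0.7) = 8.75 m

Phase 2 (constant speed): v₀ = 3.50 m/s, a = 0 m/s².
v = v₀ + at = 3.50 + (0)(2) = 3.50 m/s
Δx = v₀t + ½at² = 3.50·2 + 0.5·0·2² = 7.00 m
Distance in phase 2 = 7.00 m

7.00 m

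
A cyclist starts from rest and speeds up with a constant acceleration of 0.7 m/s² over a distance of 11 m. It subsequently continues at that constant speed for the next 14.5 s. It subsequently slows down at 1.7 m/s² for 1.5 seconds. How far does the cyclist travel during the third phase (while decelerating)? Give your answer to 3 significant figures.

3.97 m

Phase 1 (accelerating): v₀ = 0 m/s, a = 0.7 m/s².
v² = v₀² + 2aΔx = 0² + 2·0.7·11 = 15.4 → v = 3.92 m/s
t = (v − v₀)/a = (3.92 − 0)/0.7 = 5.61 s

Phase 2 (constant speed): v₀ = 3.92 m/s, a = 0 m/s².
v = v₀ + at = 3.92 + (0)(14.5) = 3.92 m/s
Δx = v₀t + ½at² = 3.92·14.5 + 0.5·0·14.5² = 56.9 m

Phase 3 (decelerating): v₀ = 3.92 m/s, a = -1.7 m/s².
v = v₀ + at = 3.92 + (-1.7)(1.5) = 1.37 m/s
Δx = v₀t + ½at² = 3.92·1.5 + 0.5·-1.7·1.5² = 3.97 m
Distance in phase 3 = 3.97 m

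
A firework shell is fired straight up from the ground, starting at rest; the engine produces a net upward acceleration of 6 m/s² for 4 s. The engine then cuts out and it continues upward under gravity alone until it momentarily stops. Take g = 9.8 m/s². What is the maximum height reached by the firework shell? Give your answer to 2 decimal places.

77.39 m

Phase 1 (powered ascent): v₀ = 0 m/s, a = 6 m/s².
v = v₀ + at = 0 + (6)(4) = 24.0 m/s
Δx = v₀t + ½at² = 0·4 + 0.5·6·4² = 48.0 m

Phase 2 (coasting upward): v₀ = 24.0 m/s, a = -9.8 m/s².
v = v₀ + at → t = (0 − 24.0) / -9.8 = 2.45 s
v² = v₀² + 2aΔx → Δx = (0² − 24.0²)/(2·-9.8) = 29.4 m
Maximum height = 48.0 + 29.4 = 77.4 m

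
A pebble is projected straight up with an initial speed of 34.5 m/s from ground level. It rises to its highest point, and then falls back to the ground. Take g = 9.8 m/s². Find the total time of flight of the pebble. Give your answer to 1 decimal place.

Phase 1 (rising): v₀ = 34.5 m/s, a = -9.8 m/s².
v = v₀ + at → t = (0 − 34.5) / -9.8 = 3.52 s
v² = v₀² + 2aΔx → Δx = (0² − 34.5²)/(2·-9.8) = 60.7 m

Phase 2 (falling): v₀ = 0 m/s, a = -9.8 m/s².
Falls 60.7 m from rest: t = √(2·60.7/9.8) = 3.52 s; v = g·t = 34.5 m/s.
Total time = 3.52 + 3.52 = 7.04 s

7.0 s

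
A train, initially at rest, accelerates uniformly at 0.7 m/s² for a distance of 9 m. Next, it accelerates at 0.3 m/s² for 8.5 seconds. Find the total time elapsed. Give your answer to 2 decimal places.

13.57 s

Phase 1 (accelerating): v₀ = 0 m/s, a = 0.7 m/s².
v² = v₀² + 2aΔx = 0² + 2·0.7·9 = 12.6 → v = 3.55 m/s
t = (v − v₀)/a = (3.55 − 0)/0.7 = 5.07 s

Phase 2 (accelerating): v₀ = 3.55 m/s, a = 0.3 m/s².
v = v₀ + at = 3.55 + (0.3)(8.5) = 6.10 m/s
Δx = v₀t + ½at² = 3.55·8.5 + 0.5·0.3·8.5² = 41.0 m
Total time = 5.07 + 8.50 = 13.6 s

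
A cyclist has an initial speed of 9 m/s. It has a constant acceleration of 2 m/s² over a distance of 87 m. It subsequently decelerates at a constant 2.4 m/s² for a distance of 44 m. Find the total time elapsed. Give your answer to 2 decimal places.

8.34 s

Phase 1 (accelerating): v₀ = 9.00 m/s, a = 2 m/s².
v² = v₀² + 2aΔx = 9.00² + 2·2·87 = 429 → v = 20.7 m/s
t = (v − v₀)/a = (20.7 − 9.00)/2 = 5.86 s

Phase 2 (decelerating): v₀ = 20.7 m/s, a = -2.4 m/s².
v² = v₀² + 2aΔx = 20.7² + 2·-2.4·44 = 218 → v = 14.8 m/s
t = (v − v₀)/a = (14.8 − 20.7)/-2.4 = 2.48 s
Total time = 5.86 + 2.48 = 8.34 s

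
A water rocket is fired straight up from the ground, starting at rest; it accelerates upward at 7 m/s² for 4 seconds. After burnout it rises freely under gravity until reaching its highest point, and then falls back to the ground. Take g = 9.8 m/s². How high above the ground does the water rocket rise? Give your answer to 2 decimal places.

96.00 m

Phase 1 (powered ascent): v₀ = 0 m/s, a = 7 m/s².
v = v₀ + at = 0 + (7)(4) = 28.0 m/s
Δx = v₀t + ½at² = 0·4 + 0.5·7·4² = 56.0 m

Phase 2 (coasting upward): v₀ = 28.0 m/s, a = -9.8 m/s².
v = v₀ + at → t = (0 − 28.0) / -9.8 = 2.86 s
v² = v₀² + 2aΔx → Δx = (0² − 28.0²)/(2·-9.8) = 40.0 m
Maximum height = 56.0 + 40.0 = 96.0 m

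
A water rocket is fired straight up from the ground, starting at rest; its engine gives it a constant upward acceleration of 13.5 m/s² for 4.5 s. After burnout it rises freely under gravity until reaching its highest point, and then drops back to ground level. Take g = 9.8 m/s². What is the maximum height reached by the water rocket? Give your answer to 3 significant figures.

Phase 1 (powered ascent): v₀ = 0 m/s, a = 13.5 m/s².
v = v₀ + at = 0 + (13.5)(4.5) = 60.8 m/s
Δx = v₀t + ½at² = 0·4.5 + 0.5·13.5·4.5² = 137 m

Phase 2 (coasting upward): v₀ = 60.8 m/s, a = -9.8 m/s².
v = v₀ + at → t = (0 − 60.8) / -9.8 = 6.20 s
v² = v₀² + 2aΔx → Δx = (0² − 60.8²)/(2·-9.8) = 188 m
Maximum height = 137 + 188 = 325 m

325 m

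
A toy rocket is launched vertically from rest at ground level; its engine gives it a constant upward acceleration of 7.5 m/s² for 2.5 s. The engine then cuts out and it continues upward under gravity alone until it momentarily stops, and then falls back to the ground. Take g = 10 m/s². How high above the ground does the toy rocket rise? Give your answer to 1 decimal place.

41.0 m

Phase 1 (powered ascent): v₀ = 0 m/s, a = 7.5 m/s².
v = v₀ + at = 0 + (7.5)(2.5) = 18.8 m/s
Δx = v₀t + ½at² = 0·2.5 + 0.5·7.5·2.5² = 23.4 m

Phase 2 (coasting upward): v₀ = 18.8 m/s, a = -10 m/s².
v = v₀ + at → t = (0 − 18.8) / -10 = 1.88 s
v² = v₀² + 2aΔx → Δx = (0² − 18.8²)/(2·-10) = 17.6 m
Maximum height = 23.4 + 17.6 = 41.0 m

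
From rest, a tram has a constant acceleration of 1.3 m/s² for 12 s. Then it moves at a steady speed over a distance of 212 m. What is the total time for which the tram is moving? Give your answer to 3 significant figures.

Phase 1 (accelerating): v₀ = 0 m/s, a = 1.3 m/s².
v = v₀ + at = 0 + (1.3)(12) = 15.6 m/s
Δx = v₀t + ½at² = 0·12 + 0.5·1.3·12² = 93.6 m

Phase 2 (constant speed): v₀ = 15.6 m/s, a = 0 m/s².
Constant speed: t = d/v = 212/15.6 = 13.6 s
Total time = 12.0 + 13.6 = 25.6 s

25.6 s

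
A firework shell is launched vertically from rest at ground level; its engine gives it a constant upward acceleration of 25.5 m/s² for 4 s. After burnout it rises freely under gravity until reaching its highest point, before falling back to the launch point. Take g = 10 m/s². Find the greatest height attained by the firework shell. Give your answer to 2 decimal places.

Phase 1 (powered ascent): v₀ = 0 m/s, a = 25.5 m/s².
v = v₀ + at = 0 + (25.5)(4) = 102 m/s
Δx = v₀t + ½at² = 0·4 + 0.5·25.5·4² = 204 m

Phase 2 (coasting upward): v₀ = 102 m/s, a = -10 m/s².
v = v₀ + at → t = (0 − 102) / -10 = 10.2 s
v² = v₀² + 2aΔx → Δx = (0² − 102²)/(2·-10) = 520 m
Maximum height = 204 + 520 = 724 m

724.20 m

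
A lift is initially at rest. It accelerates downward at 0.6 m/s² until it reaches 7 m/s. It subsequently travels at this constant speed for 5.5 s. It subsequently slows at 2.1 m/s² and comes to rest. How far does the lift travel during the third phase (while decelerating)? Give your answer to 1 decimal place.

Phase 1 (accelerating): v₀ = 0 m/s, a = 0.6 m/s².
v = v₀ + at → t = (7 − 0) / 0.6 = 11.7 s
v² = v₀² + 2aΔx → Δx = (7² − 0²)/(2·0.6) = 40.8 m

Phase 2 (constant speed): v₀ = 7.00 m/s, a = 0 m/s².
v = v₀ + at = 7.00 + (0)(5.5) = 7.00 m/s
Δx = v₀t + ½at² = 7.00·5.5 + 0.5·0·5.5² = 38.5 m

Phase 3 (decelerating): v₀ = 7.00 m/s, a = -2.1 m/s².
v = v₀ + at → t = (0 − 7.00) / -2.1 = 3.33 s
v² = v₀² + 2aΔx → Δx = (0² − 7.00²)/(2·-2.1) = 11.7 m
Distance in phase 3 = 11.7 m

11.7 m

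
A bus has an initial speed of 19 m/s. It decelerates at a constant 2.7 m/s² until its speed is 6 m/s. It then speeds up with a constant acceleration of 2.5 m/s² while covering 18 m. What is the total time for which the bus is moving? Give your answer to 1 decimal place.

Phase 1 (decelerating): v₀ = 19.0 m/s, a = -2.7 m/s².
v = v₀ + at → t = (6 − 19.0) / -2.7 = 4.81 s
v² = v₀² + 2aΔx → Δx = (6² − 19.0²)/(2·-2.7) = 60.2 m

Phase 2 (accelerating): v₀ = 6.00 m/s, a = 2.5 m/s².
v² = v₀² + 2aΔx = 6.00² + 2·2.5·18 = 126 → v = 11.2 m/s
t = (v − v₀)/a = (11.2 − 6.00)/2.5 = 2.09 s
Total time = 4.81 + 2.09 = 6.90 s

6.9 s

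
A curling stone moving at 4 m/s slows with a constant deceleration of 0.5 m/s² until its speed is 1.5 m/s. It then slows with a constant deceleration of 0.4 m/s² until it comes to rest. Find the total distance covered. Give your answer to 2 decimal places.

Phase 1 (decelerating): v₀ = 4.00 m/s, a = -0.5 m/s².
v = v₀ + at → t = (1.5 − 4.00) / -0.5 = 5.00 s
v² = v₀² + 2aΔx → Δx = (1.5² − 4.00²)/(2·-0.5) = 13.8 m

Phase 2 (decelerating): v₀ = 1.50 m/s, a = -0.4 m/s².
v = v₀ + at → t = (0 − 1.50) / -0.4 = 3.75 s
v² = v₀² + 2aΔx → Δx = (0² − 1.50²)/(2·-0.4) = 2.81 m
Total distance = 13.8 + 2.81 = 16.6 m

16.56 m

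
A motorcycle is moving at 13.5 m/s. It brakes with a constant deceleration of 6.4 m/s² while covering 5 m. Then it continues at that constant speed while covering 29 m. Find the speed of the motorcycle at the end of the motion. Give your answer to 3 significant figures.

10.9 m/s

Phase 1 (decelerating): v₀ = 13.5 m/s, a = -6.4 m/s².
v² = v₀² + 2aΔx = 13.5² + 2·-6.4·5 = 118 → v = 10.9 m/s
t = (v − v₀)/a = (10.9 − 13.5)/-6.4 = 0.410 s

Phase 2 (constant speed): v₀ = 10.9 m/s, a = 0 m/s².
Constant speed: t = d/v = 29/10.9 = 2.67 s
Final speed = 10.9 m/s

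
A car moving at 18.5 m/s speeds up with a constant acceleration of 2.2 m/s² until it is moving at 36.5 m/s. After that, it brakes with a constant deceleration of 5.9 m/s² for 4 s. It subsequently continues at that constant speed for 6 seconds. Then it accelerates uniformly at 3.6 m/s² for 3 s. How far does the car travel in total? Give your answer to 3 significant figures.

Phase 1 (accelerating): v₀ = 18.5 m/s, a = 2.2 m/s².
v = v₀ + at → t = (36.5 − 18.5) / 2.2 = 8.18 s
v² = v₀² + 2aΔx → Δx = (36.5² − 18.5²)/(2·2.2) = 225 m

Phase 2 (decelerating): v₀ = 36.5 m/s, a = -5.9 m/s².
v = v₀ + at = 36.5 + (-5.9)(4) = 12.9 m/s
Δx = v₀t + ½at² = 36.5·4 + 0.5·-5.9·4² = 98.8 m

Phase 3 (constant speed): v₀ = 12.9 m/s, a = 0 m/s².
v = v₀ + at = 12.9 + (0)(6) = 12.9 m/s
Δx = v₀t + ½at² = 12.9·6 + 0.5·0·6² = 77.4 m

Phase 4 (accelerating): v₀ = 12.9 m/s, a = 3.6 m/s².
v = v₀ + at = 12.9 + (3.6)(3) = 23.7 m/s
Δx = v₀t + ½at² = 12.9·3 + 0.5·3.6·3² = 54.9 m
Total distance = 225 + 98.8 + 77.4 + 54.9 = 456 m

456 m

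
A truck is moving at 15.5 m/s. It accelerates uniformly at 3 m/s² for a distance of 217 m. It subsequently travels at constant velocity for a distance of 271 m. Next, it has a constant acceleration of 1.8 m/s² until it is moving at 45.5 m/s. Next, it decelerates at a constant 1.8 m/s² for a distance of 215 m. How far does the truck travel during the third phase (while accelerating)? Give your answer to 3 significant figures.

Phase 1 (accelerating): v₀ = 15.5 m/s, a = 3 m/s².
v² = v₀² + 2aΔx = 15.5² + 2·3·217 = 1540 → v = 39.3 m/s
t = (v − v₀)/a = (39.3 − 15.5)/3 = 7.92 s

Phase 2 (constant speed): v₀ = 39.3 m/s, a = 0 m/s².
Constant speed: t = d/v = 271/39.3 = 6.90 s

Phase 3 (accelerating): v₀ = 39.3 m/s, a = 1.8 m/s².
v = v₀ + at → t = (45.5 − 39.3) / 1.8 = 3.46 s
v² = v₀² + 2aΔx → Δx = (45.5² − 39.3²)/(2·1.8) = 147 m
Distance in phase 3 = 147 m

147 m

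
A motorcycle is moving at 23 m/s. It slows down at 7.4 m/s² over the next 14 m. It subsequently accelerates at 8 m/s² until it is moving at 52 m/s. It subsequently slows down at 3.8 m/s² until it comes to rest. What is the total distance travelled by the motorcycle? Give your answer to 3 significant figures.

Phase 1 (decelerating): v₀ = 23.0 m/s, a = -7.4 m/s².
v² = v₀² + 2aΔx = 23.0² + 2·-7.4·14 = 322 → v = 17.9 m/s
t = (v − v₀)/a = (17.9 − 23.0)/-7.4 = 0.684 s

Phase 2 (accelerating): v₀ = 17.9 m/s, a = 8 m/s².
v = v₀ + at → t = (52 − 17.9) / 8 = 4.26 s
v² = v₀² + 2aΔx → Δx = (52² − 17.9²)/(2·8) = 149 m

Phase 3 (decelerating): v₀ = 52.0 m/s, a = -3.8 m/s².
v = v₀ + at → t = (0 − 52.0) / -3.8 = 13.7 s
v² = v₀² + 2aΔx → Δx = (0² − 52.0²)/(2·-3.8) = 356 m
Total distance = 14.0 + 149 + 356 = 519 m

519 m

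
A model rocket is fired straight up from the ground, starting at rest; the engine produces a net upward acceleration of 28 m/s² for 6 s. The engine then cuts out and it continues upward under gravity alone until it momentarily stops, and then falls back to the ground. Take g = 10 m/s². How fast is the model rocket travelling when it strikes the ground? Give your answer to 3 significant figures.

Phase 1 (powered ascent): v₀ = 0 m/s, a = 28 m/s².
v = v₀ + at = 0 + (28)(6) = 168 m/s
Δx = v₀t + ½at² = 0·6 + 0.5·28·6² = 504 m

Phase 2 (coasting upward): v₀ = 168 m/s, a = -10 m/s².
v = v₀ + at → t = (0 − 168) / -10 = 16.8 s
v² = v₀² + 2aΔx → Δx = (0² − 168²)/(2·-10) = 1410 m

Phase 3 (free fall): v₀ = 0 m/s, a = -10 m/s².
Falls 1920 m from rest: t = √(2·1920/10) = 19.6 s; v = g·t = 196 m/s.
Impact speed = 196 m/s

196 m/s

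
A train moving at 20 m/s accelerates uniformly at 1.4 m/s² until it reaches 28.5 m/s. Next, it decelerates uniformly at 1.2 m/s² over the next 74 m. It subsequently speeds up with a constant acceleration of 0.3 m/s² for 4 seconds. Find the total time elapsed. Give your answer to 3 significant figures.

Phase 1 (accelerating): v₀ = 20.0 m/s, a = 1.4 m/s².
v = v₀ + at → t = (28.5 − 20.0) / 1.4 = 6.07 s
v² = v₀² + 2aΔx → Δx = (28.5² − 20.0²)/(2·1.4) = 147 m

Phase 2 (decelerating): v₀ = 28.5 m/s, a = -1.2 m/s².
v² = v₀² + 2aΔx = 28.5² + 2·-1.2·74 = 635 → v = 25.2 m/s
t = (v − v₀)/a = (25.2 − 28.5)/-1.2 = 2.76 s

Phase 3 (accelerating): v₀ = 25.2 m/s, a = 0.3 m/s².
v = v₀ + at = 25.2 + (0.3)(4) = 26.4 m/s
Δx = v₀t + ½at² = 25.2·4 + 0.5·0.3·4² = 103 m
Total time = 6.07 + 2.76 + 4.00 = 12.8 s

12.8 s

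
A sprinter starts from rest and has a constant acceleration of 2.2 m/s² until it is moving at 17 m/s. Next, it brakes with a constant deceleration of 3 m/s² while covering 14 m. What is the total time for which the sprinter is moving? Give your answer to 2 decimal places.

8.62 s

Phase 1 (accelerating): v₀ = 0 m/s, a = 2.2 m/s².
v = v₀ + at → t = (17 − 0) / 2.2 = 7.73 s
v² = v₀² + 2aΔx → Δx = (17² − 0²)/(2·2.2) = 65.7 m

Phase 2 (decelerating): v₀ = 17.0 m/s, a = -3 m/s².
v² = v₀² + 2aΔx = 17.0² + 2·-3·14 = 205 → v = 14.3 m/s
t = (v − v₀)/a = (14.3 − 17.0)/-3 = 0.894 s
Total time = 7.73 + 0.894 = 8.62 s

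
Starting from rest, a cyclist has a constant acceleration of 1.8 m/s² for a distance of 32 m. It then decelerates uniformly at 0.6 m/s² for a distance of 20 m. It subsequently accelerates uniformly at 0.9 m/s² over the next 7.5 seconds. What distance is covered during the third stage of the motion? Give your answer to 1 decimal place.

Phase 1 (accelerating): v₀ = 0 m/s, a = 1.8 m/s².
v² = v₀² + 2aΔx = 0² + 2·1.8·32 = 115 → v = 10.7 m/s
t = (v − v₀)/a = (10.7 − 0)/1.8 = 5.96 s

Phase 2 (decelerating): v₀ = 10.7 m/s, a = -0.6 m/s².
v² = v₀² + 2aΔx = 10.7² + 2·-0.6·20 = 91.2 → v = 9.55 m/s
t = (v − v₀)/a = (9.55 − 10.7)/-0.6 = 1.97 s

Phase 3 (accelerating): v₀ = 9.55 m/s, a = 0.9 m/s².
v = v₀ + at = 9.55 + (0.9)(7.5) = 16.3 m/s
Δx = v₀t + ½at² = 9.55·7.5 + 0.5·0.9·7.5² = 96.9 m
Distance in phase 3 = 96.9 m

96.9 m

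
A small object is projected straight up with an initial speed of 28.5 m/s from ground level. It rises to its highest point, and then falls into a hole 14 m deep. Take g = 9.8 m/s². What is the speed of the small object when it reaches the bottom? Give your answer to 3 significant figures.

33.0 m/s

Phase 1 (rising): v₀ = 28.5 m/s, a = -9.8 m/s².
v = v₀ + at → t = (0 − 28.5) / -9.8 = 2.91 s
v² = v₀² + 2aΔx → Δx = (0² − 28.5²)/(2·-9.8) = 41.4 m

Phase 2 (falling): v₀ = 0 m/s, a = -9.8 m/s².
Falls 55.4 m from rest: t = √(2·55.4/9.8) = 3.36 s; v = g·t = 33.0 m/s.
Final speed = 33.0 m/s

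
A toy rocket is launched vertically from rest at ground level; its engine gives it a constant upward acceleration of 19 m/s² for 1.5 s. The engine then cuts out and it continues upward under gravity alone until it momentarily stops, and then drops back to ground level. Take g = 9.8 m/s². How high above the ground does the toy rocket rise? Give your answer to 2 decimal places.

62.82 m

Phase 1 (powered ascent): v₀ = 0 m/s, a = 19 m/s².
v = v₀ + at = 0 + (19)(1.5) = 28.5 m/s
Δx = v₀t + ½at² = 0·1.5 + 0.5·19·1.5² = 21.4 m

Phase 2 (coasting upward): v₀ = 28.5 m/s, a = -9.8 m/s².
v = v₀ + at → t = (0 − 28.5) / -9.8 = 2.91 s
v² = v₀² + 2aΔx → Δx = (0² − 28.5²)/(2·-9.8) = 41.4 m
Maximum height = 21.4 + 41.4 = 62.8 m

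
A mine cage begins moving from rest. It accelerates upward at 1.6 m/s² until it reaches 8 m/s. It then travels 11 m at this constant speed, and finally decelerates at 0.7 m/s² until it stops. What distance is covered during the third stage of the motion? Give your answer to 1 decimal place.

Phase 1 (accelerating): v₀ = 0 m/s, a = 1.6 m/s².
v = v₀ + at → t = (8 − 0) / 1.6 = 5.00 s
v² = v₀² + 2aΔx → Δx = (8² − 0²)/(2·1.6) = 20.0 m

Phase 2 (constant speed): v₀ = 8.00 m/s, a = 0 m/s².
Constant speed: t = d/v = 11/8.00 = 1.38 s

Phase 3 (decelerating): v₀ = 8.00 m/s, a = -0.7 m/s².
v = v₀ + at → t = (0 − 8.00) / -0.7 = 11.4 s
v² = v₀² + 2aΔx → Δx = (0² − 8.00²)/(2·-0.7) = 45.7 m
Distance in phase 3 = 45.7 m

45.7 m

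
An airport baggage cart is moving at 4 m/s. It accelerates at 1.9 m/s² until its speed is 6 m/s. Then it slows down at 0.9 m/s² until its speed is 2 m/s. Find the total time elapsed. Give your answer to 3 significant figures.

Phase 1 (accelerating): v₀ = 4.00 m/s, a = 1.9 m/s².
v = v₀ + at → t = (6 − 4.00) / 1.9 = 1.05 s
v² = v₀² + 2aΔx → Δx = (6² − 4.00²)/(2·1.9) = 5.26 m

Phase 2 (decelerating): v₀ = 6.00 m/s, a = -0.9 m/s².
v = v₀ + at → t = (2 − 6.00) / -0.9 = 4.44 s
v² = v₀² + 2aΔx → Δx = (2² − 6.00²)/(2·-0.9) = 17.8 m
Total time = 1.05 + 4.44 = 5.50 s

5.50 s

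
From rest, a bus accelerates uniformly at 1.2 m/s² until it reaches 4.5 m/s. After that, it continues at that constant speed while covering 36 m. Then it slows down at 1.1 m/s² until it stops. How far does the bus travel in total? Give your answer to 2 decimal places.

53.64 m

Phase 1 (accelerating): v₀ = 0 m/s, a = 1.2 m/s².
v = v₀ + at → t = (4.5 − 0) / 1.2 = 3.75 s
v² = v₀² + 2aΔx → Δx = (4.5² − 0²)/(2·1.2) = 8.44 m

Phase 2 (constant speed): v₀ = 4.50 m/s, a = 0 m/s².
Constant speed: t = d/v = 36/4.50 = 8.00 s

Phase 3 (decelerating): v₀ = 4.50 m/s, a = -1.1 m/s².
v = v₀ + at → t = (0 − 4.50) / -1.1 = 4.09 s
v² = v₀² + 2aΔx → Δx = (0² − 4.50²)/(2·-1.1) = 9.20 m
Total distance = 8.44 + 36.0 + 9.20 = 53.6 m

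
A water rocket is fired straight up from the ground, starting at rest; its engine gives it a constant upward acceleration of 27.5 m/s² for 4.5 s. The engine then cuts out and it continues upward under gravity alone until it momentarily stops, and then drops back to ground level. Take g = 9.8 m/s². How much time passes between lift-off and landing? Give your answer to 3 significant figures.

Phase 1 (powered ascent): v₀ = 0 m/s, a = 27.5 m/s².
v = v₀ + at = 0 + (27.5)(4.5) = 124 m/s
Δx = v₀t + ½at² = 0·4.5 + 0.5·27.5·4.5² = 278 m

Phase 2 (coasting upward): v₀ = 124 m/s, a = -9.8 m/s².
v = v₀ + at → t = (0 − 124) / -9.8 = 12.6 s
v² = v₀² + 2aΔx → Δx = (0² − 124²)/(2·-9.8) = 781 m

Phase 3 (free fall): v₀ = 0 m/s, a = -9.8 m/s².
Falls 1060 m from rest: t = √(2·1060/9.8) = 14.7 s; v = g·t = 144 m/s.
Total time = 4.50 + 12.6 + 14.7 = 31.8 s

31.8 s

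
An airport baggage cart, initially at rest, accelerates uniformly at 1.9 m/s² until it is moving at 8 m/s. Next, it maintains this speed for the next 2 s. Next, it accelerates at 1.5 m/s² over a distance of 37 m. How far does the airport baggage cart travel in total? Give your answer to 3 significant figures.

Phase 1 (accelerating): v₀ = 0 m/s, a = 1.9 m/s².
v = v₀ + at → t = (8 − 0) / 1.9 = 4.21 s
v² = v₀² + 2aΔx → Δx = (8² − 0²)/(2·1.9) = 16.8 m

Phase 2 (constant speed): v₀ = 8.00 m/s, a = 0 m/s².
v = v₀ + at = 8.00 + (0)(2) = 8.00 m/s
Δx = v₀t + ½at² = 8.00·2 + 0.5·0·2² = 16.0 m

Phase 3 (accelerating): v₀ = 8.00 m/s, a = 1.5 m/s².
v² = v₀² + 2aΔx = 8.00² + 2·1.5·37 = 175 → v = 13.2 m/s
t = (v − v₀)/a = (13.2 − 8.00)/1.5 = 3.49 s
Total distance = 16.8 + 16.0 + 37.0 = 69.8 m

69.8 m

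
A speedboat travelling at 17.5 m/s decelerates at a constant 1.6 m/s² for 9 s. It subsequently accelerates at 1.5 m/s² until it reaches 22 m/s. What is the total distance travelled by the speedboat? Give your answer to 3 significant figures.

Phase 1 (decelerating): v₀ = 17.5 m/s, a = -1.6 m/s².
v = v₀ + at = 17.5 + (-1.6)(9) = 3.10 m/s
Δx = v₀t + ½at² = 17.5·9 + 0.5·-1.6·9² = 92.7 m

Phase 2 (accelerating): v₀ = 3.10 m/s, a = 1.5 m/s².
v = v₀ + at → t = (22 − 3.10) / 1.5 = 12.6 s
v² = v₀² + 2aΔx → Δx = (22² − 3.10²)/(2·1.5) = 158 m
Total distance = 92.7 + 158 = 251 m

251 m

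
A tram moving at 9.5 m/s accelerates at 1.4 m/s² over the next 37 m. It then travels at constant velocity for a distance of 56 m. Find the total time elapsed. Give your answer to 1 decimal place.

Phase 1 (accelerating): v₀ = 9.50 m/s, a = 1.4 m/s².
v² = v₀² + 2aΔx = 9.50² + 2·1.4·37 = 194 → v = 13.9 m/s
t = (v − v₀)/a = (13.9 − 9.50)/1.4 = 3.16 s

Phase 2 (constant speed): v₀ = 13.9 m/s, a = 0 m/s².
Constant speed: t = d/v = 56/13.9 = 4.02 s
Total time = 3.16 + 4.02 = 7.18 s

7.2 s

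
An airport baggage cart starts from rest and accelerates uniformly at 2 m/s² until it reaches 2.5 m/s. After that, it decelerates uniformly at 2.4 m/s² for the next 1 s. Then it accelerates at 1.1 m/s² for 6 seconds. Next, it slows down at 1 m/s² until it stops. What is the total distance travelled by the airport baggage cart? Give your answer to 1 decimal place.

45.7 m

Phase 1 (accelerating): v₀ = 0 m/s, a = 2 m/s².
v = v₀ + at → t = (2.5 − 0) / 2 = 1.25 s
v² = v₀² + 2aΔx → Δx = (2.5² − 0²)/(2·2) = 1.56 m

Phase 2 (decelerating): v₀ = 2.50 m/s, a = -2.4 m/s².
v = v₀ + at = 2.50 + (-2.4)(1) = 0.100 m/s
Δx = v₀t + ½at² = 2.50·1 + 0.5·-2.4·1² = 1.30 m

Phase 3 (accelerating): v₀ = 0.100 m/s, a = 1.1 m/s².
v = v₀ + at = 0.100 + (1.1)(6) = 6.70 m/s
Δx = v₀t + ½at² = 0.100·6 + 0.5·1.1·6² = 20.4 m

Phase 4 (decelerating): v₀ = 6.70 m/s, a = -1 m/s².
v = v₀ + at → t = (0 − 6.70) / -1 = 6.70 s
v² = v₀² + 2aΔx → Δx = (0² − 6.70²)/(2·-1) = 22.4 m
Total distance = 1.56 + 1.30 + 20.4 + 22.4 = 45.7 m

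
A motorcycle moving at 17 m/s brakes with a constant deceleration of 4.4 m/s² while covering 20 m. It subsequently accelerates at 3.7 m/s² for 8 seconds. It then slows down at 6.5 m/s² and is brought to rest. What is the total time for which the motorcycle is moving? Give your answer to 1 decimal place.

Phase 1 (decelerating): v₀ = 17.0 m/s, a = -4.4 m/s².
v² = v₀² + 2aΔx = 17.0² + 2·-4.4·20 = 113 → v = 10.6 m/s
t = (v − v₀)/a = (10.6 − 17.0)/-4.4 = 1.45 s

Phase 2 (accelerating): v₀ = 10.6 m/s, a = 3.7 m/s².
v = v₀ + at = 10.6 + (3.7)(8) = 40.2 m/s
Δx = v₀t + ½at² = 10.6·8 + 0.5·3.7·8² = 203 m

Phase 3 (decelerating): v₀ = 40.2 m/s, a = -6.5 m/s².
v = v₀ + at → t = (0 − 40.2) / -6.5 = 6.19 s
v² = v₀² + 2aΔx → Δx = (0² − 40.2²)/(2·-6.5) = 124 m
Total time = 1.45 + 8.00 + 6.19 = 15.6 s

15.6 s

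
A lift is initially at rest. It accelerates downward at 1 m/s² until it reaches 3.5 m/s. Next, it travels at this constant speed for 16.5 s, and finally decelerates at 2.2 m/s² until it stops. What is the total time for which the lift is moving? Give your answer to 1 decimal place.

21.6 s

Phase 1 (accelerating): v₀ = 0 m/s, a = 1 m/s².
v = v₀ + at → t = (3.5 − 0) / 1 = 3.50 s
v² = v₀² + 2aΔx → Δx = (3.5² − 0²)/(2·1) = 6.12 m

Phase 2 (constant speed): v₀ = 3.50 m/s, a = 0 m/s².
v = v₀ + at = 3.50 + (0)(16.5) = 3.50 m/s
Δx = v₀t + ½at² = 3.50·16.5 + 0.5·0·16.5² = 57.8 m

Phase 3 (decelerating): v₀ = 3.50 m/s, a = -2.2 m/s².
v = v₀ + at → t = (0 − 3.50) / -2.2 = 1.59 s
v² = v₀² + 2aΔx → Δx = (0² − 3.50²)/(2·-2.2) = 2.78 m
Total time = 3.50 + 16.5 + 1.59 = 21.6 s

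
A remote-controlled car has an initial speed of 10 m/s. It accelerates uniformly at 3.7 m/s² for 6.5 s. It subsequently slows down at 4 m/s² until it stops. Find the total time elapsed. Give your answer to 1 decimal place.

15.0 s

Phase 1 (accelerating): v₀ = 10.0 m/s, a = 3.7 m/s².
v = v₀ + at = 10.0 + (3.7)(6.5) = 34.0 m/s
Δx = v₀t + ½at² = 10.0·6.5 + 0.5·3.7·6.5² = 143 m

Phase 2 (decelerating): v₀ = 34.0 m/s, a = -4 m/s².
v = v₀ + at → t = (0 − 34.0) / -4 = 8.51 s
v² = v₀² + 2aΔx → Δx = (0² − 34.0²)/(2·-4) = 145 m
Total time = 6.50 + 8.51 = 15.0 s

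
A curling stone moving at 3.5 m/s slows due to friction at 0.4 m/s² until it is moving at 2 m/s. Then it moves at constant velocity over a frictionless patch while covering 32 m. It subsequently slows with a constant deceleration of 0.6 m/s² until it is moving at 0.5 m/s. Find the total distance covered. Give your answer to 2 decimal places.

Phase 1 (decelerating): v₀ = 3.50 m/s, a = -0.4 m/s².
v = v₀ + at → t = (2 − 3.50) / -0.4 = 3.75 s
v² = v₀² + 2aΔx → Δx = (2² − 3.50²)/(2·-0.4) = 10.3 m

Phase 2 (constant speed): v₀ = 2.00 m/s, a = 0 m/s².
Constant speed: t = d/v = 32/2.00 = 16.0 s

Phase 3 (decelerating): v₀ = 2.00 m/s, a = -0.6 m/s².
v = v₀ + at → t = (0.5 − 2.00) / -0.6 = 2.50 s
v² = v₀² + 2aΔx → Δx = (0.5² − 2.00²)/(2·-0.6) = 3.12 m
Total distance = 10.3 + 32.0 + 3.12 = 45.4 m

45.44 m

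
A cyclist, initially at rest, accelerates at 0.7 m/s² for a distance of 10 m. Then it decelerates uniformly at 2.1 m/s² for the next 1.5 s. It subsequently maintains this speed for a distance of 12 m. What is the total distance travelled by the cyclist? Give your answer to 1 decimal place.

25.2 m

Phase 1 (accelerating): v₀ = 0 m/s, a = 0.7 m/s².
v² = v₀² + 2aΔx = 0² + 2·0.7·10 = 14.0 → v = 3.74 m/s
t = (v − v₀)/a = (3.74 − 0)/0.7 = 5.35 s

Phase 2 (decelerating): v₀ = 3.74 m/s, a = -2.1 m/s².
v = v₀ + at = 3.74 + (-2.1)(1.5) = 0.592 m/s
Δx = v₀t + ½at² = 3.74·1.5 + 0.5·-2.1·1.5² = 3.25 m

Phase 3 (constant speed): v₀ = 0.592 m/s, a = 0 m/s².
Constant speed: t = d/v = 12/0.592 = 20.3 s
Total distance = 10.0 + 3.25 + 12.0 = 25.2 m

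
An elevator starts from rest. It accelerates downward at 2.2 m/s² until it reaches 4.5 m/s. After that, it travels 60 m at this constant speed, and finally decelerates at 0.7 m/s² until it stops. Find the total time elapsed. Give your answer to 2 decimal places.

Phase 1 (accelerating): v₀ = 0 m/s, a = 2.2 m/s².
v = v₀ + at → t = (4.5 − 0) / 2.2 = 2.05 s
v² = v₀² + 2aΔx → Δx = (4.5² − 0²)/(2·2.2) = 4.60 m

Phase 2 (constant speed): v₀ = 4.50 m/s, a = 0 m/s².
Constant speed: t = d/v = 60/4.50 = 13.3 s

Phase 3 (decelerating): v₀ = 4.50 m/s, a = -0.7 m/s².
v = v₀ + at → t = (0 − 4.50) / -0.7 = 6.43 s
v² = v₀² + 2aΔx → Δx = (0² − 4.50²)/(2·-0.7) = 14.5 m
Total time = 2.05 + 13.3 + 6.43 = 21.8 s

21.81 s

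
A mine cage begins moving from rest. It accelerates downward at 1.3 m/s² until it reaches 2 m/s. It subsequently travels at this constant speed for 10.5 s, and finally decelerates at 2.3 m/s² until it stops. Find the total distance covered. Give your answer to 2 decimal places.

23.41 m

Phase 1 (accelerating): v₀ = 0 m/s, a = 1.3 m/s².
v = v₀ + at → t = (2 − 0) / 1.3 = 1.54 s
v² = v₀² + 2aΔx → Δx = (2² − 0²)/(2·1.3) = 1.54 m

Phase 2 (constant speed): v₀ = 2.00 m/s, a = 0 m/s².
v = v₀ + at = 2.00 + (0)(10.5) = 2.00 m/s
Δx = v₀t + ½at² = 2.00·10.5 + 0.5·0·10.5² = 21.0 m

Phase 3 (decelerating): v₀ = 2.00 m/s, a = -2.3 m/s².
v = v₀ + at → t = (0 − 2.00) / -2.3 = 0.870 s
v² = v₀² + 2aΔx → Δx = (0² − 2.00²)/(2·-2.3) = 0.870 m
Total distance = 1.54 + 21.0 + 0.870 = 23.4 m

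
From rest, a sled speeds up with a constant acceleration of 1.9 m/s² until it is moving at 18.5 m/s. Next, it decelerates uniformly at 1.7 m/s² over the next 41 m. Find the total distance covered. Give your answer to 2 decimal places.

131.07 m

Phase 1 (accelerating): v₀ = 0 m/s, a = 1.9 m/s².
v = v₀ + at → t = (18.5 − 0) / 1.9 = 9.74 s
v² = v₀² + 2aΔx → Δx = (18.5² − 0²)/(2·1.9) = 90.1 m

Phase 2 (decelerating): v₀ = 18.5 m/s, a = -1.7 m/s².
v² = v₀² + 2aΔx = 18.5² + 2·-1.7·41 = 203 → v = 14.2 m/s
t = (v − v₀)/a = (14.2 − 18.5)/-1.7 = 2.50 s
Total distance = 90.1 + 41.0 = 131 m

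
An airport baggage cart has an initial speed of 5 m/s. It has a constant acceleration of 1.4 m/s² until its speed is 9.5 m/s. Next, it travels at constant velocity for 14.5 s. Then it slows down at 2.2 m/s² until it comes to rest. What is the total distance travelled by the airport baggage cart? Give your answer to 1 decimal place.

181.6 m

Phase 1 (accelerating): v₀ = 5.00 m/s, a = 1.4 m/s².
v = v₀ + at → t = (9.5 − 5.00) / 1.4 = 3.21 s
v² = v₀² + 2aΔx → Δx = (9.5² − 5.00²)/(2·1.4) = 23.3 m

Phase 2 (constant speed): v₀ = 9.50 m/s, a = 0 m/s².
v = v₀ + at = 9.50 + (0)(14.5) = 9.50 m/s
Δx = v₀t + ½at² = 9.50·14.5 + 0.5·0·14.5² = 138 m

Phase 3 (decelerating): v₀ = 9.50 m/s, a = -2.2 m/s².
v = v₀ + at → t = (0 − 9.50) / -2.2 = 4.32 s
v² = v₀² + 2aΔx → Δx = (0² − 9.50²)/(2·-2.2) = 20.5 m
Total distance = 23.3 + 138 + 20.5 = 182 m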